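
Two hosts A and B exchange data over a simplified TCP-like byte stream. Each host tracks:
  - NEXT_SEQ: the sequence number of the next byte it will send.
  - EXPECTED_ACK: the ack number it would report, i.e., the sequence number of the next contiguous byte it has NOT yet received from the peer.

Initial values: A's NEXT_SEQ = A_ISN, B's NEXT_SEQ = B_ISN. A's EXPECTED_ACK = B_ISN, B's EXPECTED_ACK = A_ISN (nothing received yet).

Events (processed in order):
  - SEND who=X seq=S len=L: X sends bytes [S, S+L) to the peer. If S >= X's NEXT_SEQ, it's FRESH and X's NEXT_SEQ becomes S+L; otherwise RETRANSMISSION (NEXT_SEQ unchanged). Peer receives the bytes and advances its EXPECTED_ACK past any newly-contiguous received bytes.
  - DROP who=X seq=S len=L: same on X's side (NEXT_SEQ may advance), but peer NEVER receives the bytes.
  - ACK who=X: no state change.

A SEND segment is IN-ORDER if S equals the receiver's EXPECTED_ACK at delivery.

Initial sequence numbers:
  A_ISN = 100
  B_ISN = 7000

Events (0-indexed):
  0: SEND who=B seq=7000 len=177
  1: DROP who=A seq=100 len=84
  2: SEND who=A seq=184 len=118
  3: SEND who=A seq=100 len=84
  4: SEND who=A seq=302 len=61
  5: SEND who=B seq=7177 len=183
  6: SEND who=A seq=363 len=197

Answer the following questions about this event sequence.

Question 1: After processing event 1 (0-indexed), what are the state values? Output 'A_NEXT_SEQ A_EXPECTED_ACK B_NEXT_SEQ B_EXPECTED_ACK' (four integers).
After event 0: A_seq=100 A_ack=7177 B_seq=7177 B_ack=100
After event 1: A_seq=184 A_ack=7177 B_seq=7177 B_ack=100

184 7177 7177 100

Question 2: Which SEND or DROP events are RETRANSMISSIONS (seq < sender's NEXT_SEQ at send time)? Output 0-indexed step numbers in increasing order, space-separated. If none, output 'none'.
Answer: 3

Derivation:
Step 0: SEND seq=7000 -> fresh
Step 1: DROP seq=100 -> fresh
Step 2: SEND seq=184 -> fresh
Step 3: SEND seq=100 -> retransmit
Step 4: SEND seq=302 -> fresh
Step 5: SEND seq=7177 -> fresh
Step 6: SEND seq=363 -> fresh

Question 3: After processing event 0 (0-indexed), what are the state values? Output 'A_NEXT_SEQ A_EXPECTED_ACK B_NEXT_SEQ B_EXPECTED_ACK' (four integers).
After event 0: A_seq=100 A_ack=7177 B_seq=7177 B_ack=100

100 7177 7177 100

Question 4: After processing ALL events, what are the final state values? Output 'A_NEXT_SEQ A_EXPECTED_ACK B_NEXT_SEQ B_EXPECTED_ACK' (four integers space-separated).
Answer: 560 7360 7360 560

Derivation:
After event 0: A_seq=100 A_ack=7177 B_seq=7177 B_ack=100
After event 1: A_seq=184 A_ack=7177 B_seq=7177 B_ack=100
After event 2: A_seq=302 A_ack=7177 B_seq=7177 B_ack=100
After event 3: A_seq=302 A_ack=7177 B_seq=7177 B_ack=302
After event 4: A_seq=363 A_ack=7177 B_seq=7177 B_ack=363
After event 5: A_seq=363 A_ack=7360 B_seq=7360 B_ack=363
After event 6: A_seq=560 A_ack=7360 B_seq=7360 B_ack=560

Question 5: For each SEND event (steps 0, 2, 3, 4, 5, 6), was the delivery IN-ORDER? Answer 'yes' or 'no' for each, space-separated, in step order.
Answer: yes no yes yes yes yes

Derivation:
Step 0: SEND seq=7000 -> in-order
Step 2: SEND seq=184 -> out-of-order
Step 3: SEND seq=100 -> in-order
Step 4: SEND seq=302 -> in-order
Step 5: SEND seq=7177 -> in-order
Step 6: SEND seq=363 -> in-order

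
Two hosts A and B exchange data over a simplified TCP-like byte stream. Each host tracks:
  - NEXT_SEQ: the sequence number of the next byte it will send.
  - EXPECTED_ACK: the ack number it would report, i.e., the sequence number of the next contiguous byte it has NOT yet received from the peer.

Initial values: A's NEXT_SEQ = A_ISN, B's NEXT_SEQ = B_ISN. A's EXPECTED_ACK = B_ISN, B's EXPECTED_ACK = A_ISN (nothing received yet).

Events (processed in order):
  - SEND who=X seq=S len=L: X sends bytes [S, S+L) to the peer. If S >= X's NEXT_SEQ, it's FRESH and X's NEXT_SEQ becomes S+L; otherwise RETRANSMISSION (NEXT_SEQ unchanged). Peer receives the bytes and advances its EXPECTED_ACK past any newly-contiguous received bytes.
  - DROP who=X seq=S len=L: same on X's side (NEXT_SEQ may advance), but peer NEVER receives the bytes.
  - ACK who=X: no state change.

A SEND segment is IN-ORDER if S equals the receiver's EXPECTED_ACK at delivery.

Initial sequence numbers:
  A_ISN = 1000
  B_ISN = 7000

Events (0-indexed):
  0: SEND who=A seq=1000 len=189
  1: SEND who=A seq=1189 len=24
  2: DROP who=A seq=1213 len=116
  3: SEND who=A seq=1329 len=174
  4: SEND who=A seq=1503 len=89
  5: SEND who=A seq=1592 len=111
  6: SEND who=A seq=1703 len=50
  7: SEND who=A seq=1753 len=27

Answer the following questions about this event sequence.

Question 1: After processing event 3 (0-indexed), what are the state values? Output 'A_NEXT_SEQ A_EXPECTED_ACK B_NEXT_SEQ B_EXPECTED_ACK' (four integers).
After event 0: A_seq=1189 A_ack=7000 B_seq=7000 B_ack=1189
After event 1: A_seq=1213 A_ack=7000 B_seq=7000 B_ack=1213
After event 2: A_seq=1329 A_ack=7000 B_seq=7000 B_ack=1213
After event 3: A_seq=1503 A_ack=7000 B_seq=7000 B_ack=1213

1503 7000 7000 1213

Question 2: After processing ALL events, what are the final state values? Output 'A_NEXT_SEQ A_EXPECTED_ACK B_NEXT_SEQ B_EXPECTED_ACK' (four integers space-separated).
Answer: 1780 7000 7000 1213

Derivation:
After event 0: A_seq=1189 A_ack=7000 B_seq=7000 B_ack=1189
After event 1: A_seq=1213 A_ack=7000 B_seq=7000 B_ack=1213
After event 2: A_seq=1329 A_ack=7000 B_seq=7000 B_ack=1213
After event 3: A_seq=1503 A_ack=7000 B_seq=7000 B_ack=1213
After event 4: A_seq=1592 A_ack=7000 B_seq=7000 B_ack=1213
After event 5: A_seq=1703 A_ack=7000 B_seq=7000 B_ack=1213
After event 6: A_seq=1753 A_ack=7000 B_seq=7000 B_ack=1213
After event 7: A_seq=1780 A_ack=7000 B_seq=7000 B_ack=1213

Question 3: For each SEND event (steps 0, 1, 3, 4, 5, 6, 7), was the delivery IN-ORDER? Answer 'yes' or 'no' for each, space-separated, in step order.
Step 0: SEND seq=1000 -> in-order
Step 1: SEND seq=1189 -> in-order
Step 3: SEND seq=1329 -> out-of-order
Step 4: SEND seq=1503 -> out-of-order
Step 5: SEND seq=1592 -> out-of-order
Step 6: SEND seq=1703 -> out-of-order
Step 7: SEND seq=1753 -> out-of-order

Answer: yes yes no no no no no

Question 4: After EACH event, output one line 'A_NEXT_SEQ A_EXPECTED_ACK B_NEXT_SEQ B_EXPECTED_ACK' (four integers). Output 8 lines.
1189 7000 7000 1189
1213 7000 7000 1213
1329 7000 7000 1213
1503 7000 7000 1213
1592 7000 7000 1213
1703 7000 7000 1213
1753 7000 7000 1213
1780 7000 7000 1213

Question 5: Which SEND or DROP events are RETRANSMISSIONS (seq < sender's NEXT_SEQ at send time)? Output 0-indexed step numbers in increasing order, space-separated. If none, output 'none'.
Answer: none

Derivation:
Step 0: SEND seq=1000 -> fresh
Step 1: SEND seq=1189 -> fresh
Step 2: DROP seq=1213 -> fresh
Step 3: SEND seq=1329 -> fresh
Step 4: SEND seq=1503 -> fresh
Step 5: SEND seq=1592 -> fresh
Step 6: SEND seq=1703 -> fresh
Step 7: SEND seq=1753 -> fresh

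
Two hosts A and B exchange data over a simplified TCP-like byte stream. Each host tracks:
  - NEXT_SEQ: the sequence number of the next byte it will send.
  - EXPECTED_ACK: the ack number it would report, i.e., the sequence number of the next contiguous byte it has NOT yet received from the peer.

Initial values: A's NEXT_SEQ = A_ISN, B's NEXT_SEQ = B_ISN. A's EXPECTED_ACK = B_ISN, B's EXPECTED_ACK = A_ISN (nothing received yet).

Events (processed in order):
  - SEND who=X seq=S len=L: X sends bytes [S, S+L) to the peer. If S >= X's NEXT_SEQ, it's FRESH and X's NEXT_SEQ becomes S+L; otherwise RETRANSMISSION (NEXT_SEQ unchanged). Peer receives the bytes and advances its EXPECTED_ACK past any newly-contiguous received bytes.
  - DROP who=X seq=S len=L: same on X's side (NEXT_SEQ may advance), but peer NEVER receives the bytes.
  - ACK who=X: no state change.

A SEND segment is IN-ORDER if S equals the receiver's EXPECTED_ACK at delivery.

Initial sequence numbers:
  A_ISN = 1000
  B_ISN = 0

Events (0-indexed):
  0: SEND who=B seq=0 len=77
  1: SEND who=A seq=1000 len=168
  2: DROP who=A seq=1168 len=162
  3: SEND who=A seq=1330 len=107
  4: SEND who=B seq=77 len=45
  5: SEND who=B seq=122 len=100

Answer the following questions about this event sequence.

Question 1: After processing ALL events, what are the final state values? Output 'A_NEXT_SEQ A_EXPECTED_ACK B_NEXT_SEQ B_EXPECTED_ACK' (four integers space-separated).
After event 0: A_seq=1000 A_ack=77 B_seq=77 B_ack=1000
After event 1: A_seq=1168 A_ack=77 B_seq=77 B_ack=1168
After event 2: A_seq=1330 A_ack=77 B_seq=77 B_ack=1168
After event 3: A_seq=1437 A_ack=77 B_seq=77 B_ack=1168
After event 4: A_seq=1437 A_ack=122 B_seq=122 B_ack=1168
After event 5: A_seq=1437 A_ack=222 B_seq=222 B_ack=1168

Answer: 1437 222 222 1168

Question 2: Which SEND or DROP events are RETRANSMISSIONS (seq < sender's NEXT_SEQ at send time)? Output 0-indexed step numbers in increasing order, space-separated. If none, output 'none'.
Answer: none

Derivation:
Step 0: SEND seq=0 -> fresh
Step 1: SEND seq=1000 -> fresh
Step 2: DROP seq=1168 -> fresh
Step 3: SEND seq=1330 -> fresh
Step 4: SEND seq=77 -> fresh
Step 5: SEND seq=122 -> fresh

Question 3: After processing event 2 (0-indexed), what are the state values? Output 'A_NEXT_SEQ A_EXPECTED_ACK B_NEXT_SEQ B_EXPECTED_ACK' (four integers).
After event 0: A_seq=1000 A_ack=77 B_seq=77 B_ack=1000
After event 1: A_seq=1168 A_ack=77 B_seq=77 B_ack=1168
After event 2: A_seq=1330 A_ack=77 B_seq=77 B_ack=1168

1330 77 77 1168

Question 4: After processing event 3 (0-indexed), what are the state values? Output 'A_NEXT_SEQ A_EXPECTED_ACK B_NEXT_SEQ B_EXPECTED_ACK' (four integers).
After event 0: A_seq=1000 A_ack=77 B_seq=77 B_ack=1000
After event 1: A_seq=1168 A_ack=77 B_seq=77 B_ack=1168
After event 2: A_seq=1330 A_ack=77 B_seq=77 B_ack=1168
After event 3: A_seq=1437 A_ack=77 B_seq=77 B_ack=1168

1437 77 77 1168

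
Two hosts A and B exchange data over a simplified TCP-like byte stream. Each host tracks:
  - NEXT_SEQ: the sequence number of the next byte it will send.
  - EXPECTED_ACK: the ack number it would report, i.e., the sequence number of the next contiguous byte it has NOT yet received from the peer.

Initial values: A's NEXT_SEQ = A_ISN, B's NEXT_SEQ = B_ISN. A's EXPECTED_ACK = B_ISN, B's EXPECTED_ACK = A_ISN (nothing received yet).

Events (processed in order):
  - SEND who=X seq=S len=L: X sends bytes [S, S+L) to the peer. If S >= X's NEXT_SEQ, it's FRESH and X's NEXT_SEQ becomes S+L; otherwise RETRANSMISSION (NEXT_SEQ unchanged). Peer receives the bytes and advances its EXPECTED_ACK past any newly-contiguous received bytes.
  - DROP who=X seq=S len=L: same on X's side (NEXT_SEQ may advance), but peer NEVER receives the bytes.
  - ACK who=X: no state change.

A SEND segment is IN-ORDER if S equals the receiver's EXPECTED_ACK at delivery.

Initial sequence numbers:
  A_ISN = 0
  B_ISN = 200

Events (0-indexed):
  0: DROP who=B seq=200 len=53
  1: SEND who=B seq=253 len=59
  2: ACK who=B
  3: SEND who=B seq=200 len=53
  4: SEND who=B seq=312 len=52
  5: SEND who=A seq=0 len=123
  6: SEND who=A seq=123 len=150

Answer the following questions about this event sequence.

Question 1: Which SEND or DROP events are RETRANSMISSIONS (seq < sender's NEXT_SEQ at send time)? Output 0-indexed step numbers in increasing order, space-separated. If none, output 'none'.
Step 0: DROP seq=200 -> fresh
Step 1: SEND seq=253 -> fresh
Step 3: SEND seq=200 -> retransmit
Step 4: SEND seq=312 -> fresh
Step 5: SEND seq=0 -> fresh
Step 6: SEND seq=123 -> fresh

Answer: 3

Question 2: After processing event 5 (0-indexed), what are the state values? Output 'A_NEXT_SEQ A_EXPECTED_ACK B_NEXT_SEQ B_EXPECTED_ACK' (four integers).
After event 0: A_seq=0 A_ack=200 B_seq=253 B_ack=0
After event 1: A_seq=0 A_ack=200 B_seq=312 B_ack=0
After event 2: A_seq=0 A_ack=200 B_seq=312 B_ack=0
After event 3: A_seq=0 A_ack=312 B_seq=312 B_ack=0
After event 4: A_seq=0 A_ack=364 B_seq=364 B_ack=0
After event 5: A_seq=123 A_ack=364 B_seq=364 B_ack=123

123 364 364 123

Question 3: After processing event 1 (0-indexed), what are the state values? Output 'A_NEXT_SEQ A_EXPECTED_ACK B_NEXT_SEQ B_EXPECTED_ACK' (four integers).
After event 0: A_seq=0 A_ack=200 B_seq=253 B_ack=0
After event 1: A_seq=0 A_ack=200 B_seq=312 B_ack=0

0 200 312 0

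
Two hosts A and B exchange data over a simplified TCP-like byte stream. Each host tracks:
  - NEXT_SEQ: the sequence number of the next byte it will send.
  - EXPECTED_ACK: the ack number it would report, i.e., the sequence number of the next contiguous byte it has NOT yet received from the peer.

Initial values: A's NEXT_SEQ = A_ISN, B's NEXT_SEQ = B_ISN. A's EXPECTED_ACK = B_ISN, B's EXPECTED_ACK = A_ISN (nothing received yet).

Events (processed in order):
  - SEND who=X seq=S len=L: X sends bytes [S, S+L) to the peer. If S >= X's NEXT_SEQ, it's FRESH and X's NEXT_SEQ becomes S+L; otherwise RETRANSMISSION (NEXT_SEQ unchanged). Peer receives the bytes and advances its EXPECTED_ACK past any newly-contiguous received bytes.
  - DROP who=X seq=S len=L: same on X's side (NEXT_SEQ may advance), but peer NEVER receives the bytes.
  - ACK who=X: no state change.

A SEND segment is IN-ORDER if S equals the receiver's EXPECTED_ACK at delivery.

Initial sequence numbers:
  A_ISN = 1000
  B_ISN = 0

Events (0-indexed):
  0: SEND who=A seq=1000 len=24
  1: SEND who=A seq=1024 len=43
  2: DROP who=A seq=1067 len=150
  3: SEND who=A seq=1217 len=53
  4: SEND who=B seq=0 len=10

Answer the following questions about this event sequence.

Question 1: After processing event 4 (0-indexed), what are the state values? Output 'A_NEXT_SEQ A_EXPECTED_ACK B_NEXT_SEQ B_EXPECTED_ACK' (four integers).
After event 0: A_seq=1024 A_ack=0 B_seq=0 B_ack=1024
After event 1: A_seq=1067 A_ack=0 B_seq=0 B_ack=1067
After event 2: A_seq=1217 A_ack=0 B_seq=0 B_ack=1067
After event 3: A_seq=1270 A_ack=0 B_seq=0 B_ack=1067
After event 4: A_seq=1270 A_ack=10 B_seq=10 B_ack=1067

1270 10 10 1067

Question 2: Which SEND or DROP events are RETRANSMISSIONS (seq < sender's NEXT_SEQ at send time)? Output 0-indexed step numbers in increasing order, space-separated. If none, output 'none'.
Step 0: SEND seq=1000 -> fresh
Step 1: SEND seq=1024 -> fresh
Step 2: DROP seq=1067 -> fresh
Step 3: SEND seq=1217 -> fresh
Step 4: SEND seq=0 -> fresh

Answer: none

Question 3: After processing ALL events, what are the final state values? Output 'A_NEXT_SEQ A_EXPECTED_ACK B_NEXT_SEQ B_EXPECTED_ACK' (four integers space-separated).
After event 0: A_seq=1024 A_ack=0 B_seq=0 B_ack=1024
After event 1: A_seq=1067 A_ack=0 B_seq=0 B_ack=1067
After event 2: A_seq=1217 A_ack=0 B_seq=0 B_ack=1067
After event 3: A_seq=1270 A_ack=0 B_seq=0 B_ack=1067
After event 4: A_seq=1270 A_ack=10 B_seq=10 B_ack=1067

Answer: 1270 10 10 1067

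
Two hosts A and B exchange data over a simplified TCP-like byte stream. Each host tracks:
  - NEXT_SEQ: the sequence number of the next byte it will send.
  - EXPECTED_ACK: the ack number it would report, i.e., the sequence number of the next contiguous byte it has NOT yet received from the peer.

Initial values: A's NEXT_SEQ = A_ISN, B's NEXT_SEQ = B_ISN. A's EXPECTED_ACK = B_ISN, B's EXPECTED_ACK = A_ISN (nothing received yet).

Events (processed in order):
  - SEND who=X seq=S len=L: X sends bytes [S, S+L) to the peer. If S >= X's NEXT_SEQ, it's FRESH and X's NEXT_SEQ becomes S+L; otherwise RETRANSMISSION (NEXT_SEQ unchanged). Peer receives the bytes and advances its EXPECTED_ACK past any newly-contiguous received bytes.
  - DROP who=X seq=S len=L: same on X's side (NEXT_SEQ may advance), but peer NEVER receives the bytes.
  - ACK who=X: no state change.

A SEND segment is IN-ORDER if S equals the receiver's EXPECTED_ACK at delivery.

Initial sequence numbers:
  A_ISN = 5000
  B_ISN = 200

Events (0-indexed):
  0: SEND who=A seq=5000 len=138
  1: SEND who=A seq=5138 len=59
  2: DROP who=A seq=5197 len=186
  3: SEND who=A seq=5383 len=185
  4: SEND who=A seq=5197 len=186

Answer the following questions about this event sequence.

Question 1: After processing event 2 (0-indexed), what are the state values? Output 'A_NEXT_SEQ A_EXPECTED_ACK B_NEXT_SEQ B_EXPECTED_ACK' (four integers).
After event 0: A_seq=5138 A_ack=200 B_seq=200 B_ack=5138
After event 1: A_seq=5197 A_ack=200 B_seq=200 B_ack=5197
After event 2: A_seq=5383 A_ack=200 B_seq=200 B_ack=5197

5383 200 200 5197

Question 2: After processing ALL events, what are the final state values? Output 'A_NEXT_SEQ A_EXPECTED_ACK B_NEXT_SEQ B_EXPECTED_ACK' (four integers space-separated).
After event 0: A_seq=5138 A_ack=200 B_seq=200 B_ack=5138
After event 1: A_seq=5197 A_ack=200 B_seq=200 B_ack=5197
After event 2: A_seq=5383 A_ack=200 B_seq=200 B_ack=5197
After event 3: A_seq=5568 A_ack=200 B_seq=200 B_ack=5197
After event 4: A_seq=5568 A_ack=200 B_seq=200 B_ack=5568

Answer: 5568 200 200 5568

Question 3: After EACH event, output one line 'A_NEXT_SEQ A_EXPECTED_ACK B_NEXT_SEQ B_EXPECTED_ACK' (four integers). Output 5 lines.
5138 200 200 5138
5197 200 200 5197
5383 200 200 5197
5568 200 200 5197
5568 200 200 5568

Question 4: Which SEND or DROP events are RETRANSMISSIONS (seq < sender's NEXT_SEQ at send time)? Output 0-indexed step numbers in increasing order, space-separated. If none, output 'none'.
Answer: 4

Derivation:
Step 0: SEND seq=5000 -> fresh
Step 1: SEND seq=5138 -> fresh
Step 2: DROP seq=5197 -> fresh
Step 3: SEND seq=5383 -> fresh
Step 4: SEND seq=5197 -> retransmit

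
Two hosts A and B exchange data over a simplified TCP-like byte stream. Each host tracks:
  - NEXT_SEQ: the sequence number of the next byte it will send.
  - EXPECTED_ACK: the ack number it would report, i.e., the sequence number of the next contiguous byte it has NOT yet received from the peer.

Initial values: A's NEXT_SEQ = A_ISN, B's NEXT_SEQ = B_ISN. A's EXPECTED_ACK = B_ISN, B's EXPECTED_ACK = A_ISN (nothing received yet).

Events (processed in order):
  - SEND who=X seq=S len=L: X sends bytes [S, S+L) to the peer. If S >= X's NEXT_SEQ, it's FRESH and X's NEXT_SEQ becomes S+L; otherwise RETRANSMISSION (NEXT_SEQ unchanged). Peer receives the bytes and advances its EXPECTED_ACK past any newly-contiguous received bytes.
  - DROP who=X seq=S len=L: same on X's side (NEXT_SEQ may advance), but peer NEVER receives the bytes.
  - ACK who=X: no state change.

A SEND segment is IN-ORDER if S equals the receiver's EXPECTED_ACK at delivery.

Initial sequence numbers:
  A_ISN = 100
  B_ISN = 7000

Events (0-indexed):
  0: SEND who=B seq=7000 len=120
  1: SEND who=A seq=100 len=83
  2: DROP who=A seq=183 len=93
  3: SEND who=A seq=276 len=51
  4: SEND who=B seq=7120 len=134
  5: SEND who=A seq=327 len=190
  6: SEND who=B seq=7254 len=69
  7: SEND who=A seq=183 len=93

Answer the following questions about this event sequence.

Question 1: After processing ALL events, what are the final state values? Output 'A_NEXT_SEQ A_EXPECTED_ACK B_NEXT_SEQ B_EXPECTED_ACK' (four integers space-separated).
After event 0: A_seq=100 A_ack=7120 B_seq=7120 B_ack=100
After event 1: A_seq=183 A_ack=7120 B_seq=7120 B_ack=183
After event 2: A_seq=276 A_ack=7120 B_seq=7120 B_ack=183
After event 3: A_seq=327 A_ack=7120 B_seq=7120 B_ack=183
After event 4: A_seq=327 A_ack=7254 B_seq=7254 B_ack=183
After event 5: A_seq=517 A_ack=7254 B_seq=7254 B_ack=183
After event 6: A_seq=517 A_ack=7323 B_seq=7323 B_ack=183
After event 7: A_seq=517 A_ack=7323 B_seq=7323 B_ack=517

Answer: 517 7323 7323 517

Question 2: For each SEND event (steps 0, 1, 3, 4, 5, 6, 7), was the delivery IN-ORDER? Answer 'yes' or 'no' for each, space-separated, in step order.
Answer: yes yes no yes no yes yes

Derivation:
Step 0: SEND seq=7000 -> in-order
Step 1: SEND seq=100 -> in-order
Step 3: SEND seq=276 -> out-of-order
Step 4: SEND seq=7120 -> in-order
Step 5: SEND seq=327 -> out-of-order
Step 6: SEND seq=7254 -> in-order
Step 7: SEND seq=183 -> in-order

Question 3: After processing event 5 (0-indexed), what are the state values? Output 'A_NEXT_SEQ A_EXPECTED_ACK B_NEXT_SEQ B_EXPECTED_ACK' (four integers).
After event 0: A_seq=100 A_ack=7120 B_seq=7120 B_ack=100
After event 1: A_seq=183 A_ack=7120 B_seq=7120 B_ack=183
After event 2: A_seq=276 A_ack=7120 B_seq=7120 B_ack=183
After event 3: A_seq=327 A_ack=7120 B_seq=7120 B_ack=183
After event 4: A_seq=327 A_ack=7254 B_seq=7254 B_ack=183
After event 5: A_seq=517 A_ack=7254 B_seq=7254 B_ack=183

517 7254 7254 183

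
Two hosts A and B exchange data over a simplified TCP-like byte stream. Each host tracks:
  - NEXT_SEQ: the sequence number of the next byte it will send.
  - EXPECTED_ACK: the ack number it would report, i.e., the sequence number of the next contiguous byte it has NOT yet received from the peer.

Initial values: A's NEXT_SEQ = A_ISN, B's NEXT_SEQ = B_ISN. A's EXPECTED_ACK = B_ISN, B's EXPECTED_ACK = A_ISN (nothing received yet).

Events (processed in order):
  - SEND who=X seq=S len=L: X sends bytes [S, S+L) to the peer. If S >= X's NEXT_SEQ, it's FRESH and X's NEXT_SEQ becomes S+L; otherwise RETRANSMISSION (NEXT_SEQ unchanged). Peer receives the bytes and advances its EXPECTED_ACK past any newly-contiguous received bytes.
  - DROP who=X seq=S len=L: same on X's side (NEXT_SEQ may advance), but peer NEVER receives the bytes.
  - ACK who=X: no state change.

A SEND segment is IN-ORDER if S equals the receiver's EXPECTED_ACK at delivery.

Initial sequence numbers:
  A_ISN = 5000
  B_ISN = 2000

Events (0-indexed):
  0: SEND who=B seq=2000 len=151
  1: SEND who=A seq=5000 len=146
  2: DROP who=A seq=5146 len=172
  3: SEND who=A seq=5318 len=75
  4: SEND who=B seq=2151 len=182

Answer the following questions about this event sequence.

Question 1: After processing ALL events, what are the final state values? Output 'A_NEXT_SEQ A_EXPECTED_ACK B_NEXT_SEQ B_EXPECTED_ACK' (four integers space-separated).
After event 0: A_seq=5000 A_ack=2151 B_seq=2151 B_ack=5000
After event 1: A_seq=5146 A_ack=2151 B_seq=2151 B_ack=5146
After event 2: A_seq=5318 A_ack=2151 B_seq=2151 B_ack=5146
After event 3: A_seq=5393 A_ack=2151 B_seq=2151 B_ack=5146
After event 4: A_seq=5393 A_ack=2333 B_seq=2333 B_ack=5146

Answer: 5393 2333 2333 5146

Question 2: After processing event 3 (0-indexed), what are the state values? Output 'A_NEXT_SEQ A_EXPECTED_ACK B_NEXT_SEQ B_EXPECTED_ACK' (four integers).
After event 0: A_seq=5000 A_ack=2151 B_seq=2151 B_ack=5000
After event 1: A_seq=5146 A_ack=2151 B_seq=2151 B_ack=5146
After event 2: A_seq=5318 A_ack=2151 B_seq=2151 B_ack=5146
After event 3: A_seq=5393 A_ack=2151 B_seq=2151 B_ack=5146

5393 2151 2151 5146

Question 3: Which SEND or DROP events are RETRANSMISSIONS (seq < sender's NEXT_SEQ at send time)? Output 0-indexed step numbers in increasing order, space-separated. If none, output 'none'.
Step 0: SEND seq=2000 -> fresh
Step 1: SEND seq=5000 -> fresh
Step 2: DROP seq=5146 -> fresh
Step 3: SEND seq=5318 -> fresh
Step 4: SEND seq=2151 -> fresh

Answer: none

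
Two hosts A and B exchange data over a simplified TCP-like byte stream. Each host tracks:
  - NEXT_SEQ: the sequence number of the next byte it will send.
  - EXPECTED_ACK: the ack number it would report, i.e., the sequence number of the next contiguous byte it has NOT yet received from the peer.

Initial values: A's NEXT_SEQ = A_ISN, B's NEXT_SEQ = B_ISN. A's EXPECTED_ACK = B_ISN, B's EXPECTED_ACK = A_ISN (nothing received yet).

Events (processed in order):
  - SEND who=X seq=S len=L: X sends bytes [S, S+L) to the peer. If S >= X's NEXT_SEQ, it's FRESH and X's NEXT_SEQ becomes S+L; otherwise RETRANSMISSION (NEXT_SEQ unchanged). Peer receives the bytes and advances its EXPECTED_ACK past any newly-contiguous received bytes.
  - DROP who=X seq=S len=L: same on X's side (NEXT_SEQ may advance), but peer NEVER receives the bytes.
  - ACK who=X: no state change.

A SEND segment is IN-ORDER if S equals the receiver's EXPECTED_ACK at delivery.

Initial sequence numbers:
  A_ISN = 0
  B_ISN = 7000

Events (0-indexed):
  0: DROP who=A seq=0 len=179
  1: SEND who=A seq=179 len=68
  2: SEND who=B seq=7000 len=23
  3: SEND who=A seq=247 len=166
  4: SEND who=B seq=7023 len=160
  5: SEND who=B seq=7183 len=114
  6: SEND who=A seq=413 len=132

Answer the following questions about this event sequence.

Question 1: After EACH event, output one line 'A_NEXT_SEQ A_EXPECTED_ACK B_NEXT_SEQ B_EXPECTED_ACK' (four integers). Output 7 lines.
179 7000 7000 0
247 7000 7000 0
247 7023 7023 0
413 7023 7023 0
413 7183 7183 0
413 7297 7297 0
545 7297 7297 0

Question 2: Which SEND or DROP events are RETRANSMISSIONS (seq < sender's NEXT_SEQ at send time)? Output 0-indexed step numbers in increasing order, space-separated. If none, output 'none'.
Step 0: DROP seq=0 -> fresh
Step 1: SEND seq=179 -> fresh
Step 2: SEND seq=7000 -> fresh
Step 3: SEND seq=247 -> fresh
Step 4: SEND seq=7023 -> fresh
Step 5: SEND seq=7183 -> fresh
Step 6: SEND seq=413 -> fresh

Answer: none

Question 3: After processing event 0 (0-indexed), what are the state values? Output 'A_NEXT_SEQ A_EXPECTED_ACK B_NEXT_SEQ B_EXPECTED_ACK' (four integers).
After event 0: A_seq=179 A_ack=7000 B_seq=7000 B_ack=0

179 7000 7000 0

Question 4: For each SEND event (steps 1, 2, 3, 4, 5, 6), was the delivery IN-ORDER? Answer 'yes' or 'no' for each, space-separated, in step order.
Answer: no yes no yes yes no

Derivation:
Step 1: SEND seq=179 -> out-of-order
Step 2: SEND seq=7000 -> in-order
Step 3: SEND seq=247 -> out-of-order
Step 4: SEND seq=7023 -> in-order
Step 5: SEND seq=7183 -> in-order
Step 6: SEND seq=413 -> out-of-order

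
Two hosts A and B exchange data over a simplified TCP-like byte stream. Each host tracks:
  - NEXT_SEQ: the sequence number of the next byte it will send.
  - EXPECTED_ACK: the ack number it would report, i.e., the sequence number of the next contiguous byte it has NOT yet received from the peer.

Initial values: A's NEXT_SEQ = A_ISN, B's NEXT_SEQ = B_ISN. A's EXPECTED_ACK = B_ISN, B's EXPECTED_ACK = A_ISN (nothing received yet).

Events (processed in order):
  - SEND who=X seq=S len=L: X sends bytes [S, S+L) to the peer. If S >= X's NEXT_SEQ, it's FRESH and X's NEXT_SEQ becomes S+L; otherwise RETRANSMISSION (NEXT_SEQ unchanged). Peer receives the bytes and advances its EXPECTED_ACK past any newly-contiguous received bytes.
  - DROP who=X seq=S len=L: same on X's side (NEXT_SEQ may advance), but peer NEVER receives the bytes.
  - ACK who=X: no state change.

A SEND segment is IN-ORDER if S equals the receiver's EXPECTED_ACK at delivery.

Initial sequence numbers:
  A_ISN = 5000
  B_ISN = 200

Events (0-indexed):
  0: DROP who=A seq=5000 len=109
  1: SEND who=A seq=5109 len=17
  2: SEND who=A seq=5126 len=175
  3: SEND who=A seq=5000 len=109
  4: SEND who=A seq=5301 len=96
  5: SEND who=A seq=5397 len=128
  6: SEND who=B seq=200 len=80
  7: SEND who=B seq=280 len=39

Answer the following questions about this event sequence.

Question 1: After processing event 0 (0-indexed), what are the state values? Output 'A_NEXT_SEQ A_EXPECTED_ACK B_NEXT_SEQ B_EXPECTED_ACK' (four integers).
After event 0: A_seq=5109 A_ack=200 B_seq=200 B_ack=5000

5109 200 200 5000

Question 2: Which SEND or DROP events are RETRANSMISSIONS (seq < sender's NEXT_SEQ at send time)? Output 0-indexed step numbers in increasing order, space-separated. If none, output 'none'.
Answer: 3

Derivation:
Step 0: DROP seq=5000 -> fresh
Step 1: SEND seq=5109 -> fresh
Step 2: SEND seq=5126 -> fresh
Step 3: SEND seq=5000 -> retransmit
Step 4: SEND seq=5301 -> fresh
Step 5: SEND seq=5397 -> fresh
Step 6: SEND seq=200 -> fresh
Step 7: SEND seq=280 -> fresh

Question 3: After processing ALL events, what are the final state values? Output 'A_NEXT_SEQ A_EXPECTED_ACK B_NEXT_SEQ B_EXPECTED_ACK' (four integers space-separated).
After event 0: A_seq=5109 A_ack=200 B_seq=200 B_ack=5000
After event 1: A_seq=5126 A_ack=200 B_seq=200 B_ack=5000
After event 2: A_seq=5301 A_ack=200 B_seq=200 B_ack=5000
After event 3: A_seq=5301 A_ack=200 B_seq=200 B_ack=5301
After event 4: A_seq=5397 A_ack=200 B_seq=200 B_ack=5397
After event 5: A_seq=5525 A_ack=200 B_seq=200 B_ack=5525
After event 6: A_seq=5525 A_ack=280 B_seq=280 B_ack=5525
After event 7: A_seq=5525 A_ack=319 B_seq=319 B_ack=5525

Answer: 5525 319 319 5525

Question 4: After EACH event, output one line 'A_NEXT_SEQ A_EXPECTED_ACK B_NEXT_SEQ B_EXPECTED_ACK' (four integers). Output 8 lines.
5109 200 200 5000
5126 200 200 5000
5301 200 200 5000
5301 200 200 5301
5397 200 200 5397
5525 200 200 5525
5525 280 280 5525
5525 319 319 5525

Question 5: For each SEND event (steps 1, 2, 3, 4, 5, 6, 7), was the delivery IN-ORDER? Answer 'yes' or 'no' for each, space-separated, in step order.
Step 1: SEND seq=5109 -> out-of-order
Step 2: SEND seq=5126 -> out-of-order
Step 3: SEND seq=5000 -> in-order
Step 4: SEND seq=5301 -> in-order
Step 5: SEND seq=5397 -> in-order
Step 6: SEND seq=200 -> in-order
Step 7: SEND seq=280 -> in-order

Answer: no no yes yes yes yes yes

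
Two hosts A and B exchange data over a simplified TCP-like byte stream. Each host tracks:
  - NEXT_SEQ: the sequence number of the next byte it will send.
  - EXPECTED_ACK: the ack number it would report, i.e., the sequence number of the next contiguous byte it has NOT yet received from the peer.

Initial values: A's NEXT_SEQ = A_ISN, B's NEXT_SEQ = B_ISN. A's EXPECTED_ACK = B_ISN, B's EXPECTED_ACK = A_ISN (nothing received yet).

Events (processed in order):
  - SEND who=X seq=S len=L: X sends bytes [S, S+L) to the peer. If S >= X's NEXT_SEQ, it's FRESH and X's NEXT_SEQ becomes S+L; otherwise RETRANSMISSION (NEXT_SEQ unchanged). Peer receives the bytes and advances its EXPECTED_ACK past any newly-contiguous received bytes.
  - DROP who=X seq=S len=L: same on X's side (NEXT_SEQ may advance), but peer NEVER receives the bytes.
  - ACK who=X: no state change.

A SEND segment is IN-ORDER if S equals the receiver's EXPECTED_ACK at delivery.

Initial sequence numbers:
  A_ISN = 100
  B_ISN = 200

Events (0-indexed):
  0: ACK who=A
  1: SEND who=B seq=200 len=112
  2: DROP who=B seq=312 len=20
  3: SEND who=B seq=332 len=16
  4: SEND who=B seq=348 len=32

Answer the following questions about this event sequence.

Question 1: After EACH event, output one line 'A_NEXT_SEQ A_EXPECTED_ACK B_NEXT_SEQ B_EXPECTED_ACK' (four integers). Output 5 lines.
100 200 200 100
100 312 312 100
100 312 332 100
100 312 348 100
100 312 380 100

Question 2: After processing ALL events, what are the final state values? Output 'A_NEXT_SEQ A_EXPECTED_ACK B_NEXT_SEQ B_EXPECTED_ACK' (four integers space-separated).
After event 0: A_seq=100 A_ack=200 B_seq=200 B_ack=100
After event 1: A_seq=100 A_ack=312 B_seq=312 B_ack=100
After event 2: A_seq=100 A_ack=312 B_seq=332 B_ack=100
After event 3: A_seq=100 A_ack=312 B_seq=348 B_ack=100
After event 4: A_seq=100 A_ack=312 B_seq=380 B_ack=100

Answer: 100 312 380 100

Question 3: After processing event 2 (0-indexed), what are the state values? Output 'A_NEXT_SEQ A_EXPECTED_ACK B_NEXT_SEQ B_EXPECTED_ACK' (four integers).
After event 0: A_seq=100 A_ack=200 B_seq=200 B_ack=100
After event 1: A_seq=100 A_ack=312 B_seq=312 B_ack=100
After event 2: A_seq=100 A_ack=312 B_seq=332 B_ack=100

100 312 332 100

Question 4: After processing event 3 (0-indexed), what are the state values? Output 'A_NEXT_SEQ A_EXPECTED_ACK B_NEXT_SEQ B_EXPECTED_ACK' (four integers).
After event 0: A_seq=100 A_ack=200 B_seq=200 B_ack=100
After event 1: A_seq=100 A_ack=312 B_seq=312 B_ack=100
After event 2: A_seq=100 A_ack=312 B_seq=332 B_ack=100
After event 3: A_seq=100 A_ack=312 B_seq=348 B_ack=100

100 312 348 100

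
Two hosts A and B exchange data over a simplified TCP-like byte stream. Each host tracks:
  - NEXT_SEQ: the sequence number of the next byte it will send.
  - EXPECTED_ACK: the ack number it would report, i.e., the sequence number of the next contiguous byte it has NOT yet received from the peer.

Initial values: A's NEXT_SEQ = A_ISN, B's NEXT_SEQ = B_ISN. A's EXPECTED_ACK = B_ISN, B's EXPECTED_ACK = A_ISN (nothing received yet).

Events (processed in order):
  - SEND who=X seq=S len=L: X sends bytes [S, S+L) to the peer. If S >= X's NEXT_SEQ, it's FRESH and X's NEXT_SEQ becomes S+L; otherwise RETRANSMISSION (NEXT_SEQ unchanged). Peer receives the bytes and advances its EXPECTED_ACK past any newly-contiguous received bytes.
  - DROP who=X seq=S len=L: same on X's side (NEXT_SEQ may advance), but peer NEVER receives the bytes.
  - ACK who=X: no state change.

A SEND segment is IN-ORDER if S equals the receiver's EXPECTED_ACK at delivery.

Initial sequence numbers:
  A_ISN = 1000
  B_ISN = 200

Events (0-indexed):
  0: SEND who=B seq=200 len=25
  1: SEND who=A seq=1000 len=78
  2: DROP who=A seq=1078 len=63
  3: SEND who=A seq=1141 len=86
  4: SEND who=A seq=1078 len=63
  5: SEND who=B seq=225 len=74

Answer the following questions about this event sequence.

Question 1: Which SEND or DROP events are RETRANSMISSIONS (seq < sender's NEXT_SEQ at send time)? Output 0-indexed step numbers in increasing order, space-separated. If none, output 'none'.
Step 0: SEND seq=200 -> fresh
Step 1: SEND seq=1000 -> fresh
Step 2: DROP seq=1078 -> fresh
Step 3: SEND seq=1141 -> fresh
Step 4: SEND seq=1078 -> retransmit
Step 5: SEND seq=225 -> fresh

Answer: 4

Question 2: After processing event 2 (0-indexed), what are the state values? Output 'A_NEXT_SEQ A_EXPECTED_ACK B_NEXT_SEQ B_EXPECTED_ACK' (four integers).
After event 0: A_seq=1000 A_ack=225 B_seq=225 B_ack=1000
After event 1: A_seq=1078 A_ack=225 B_seq=225 B_ack=1078
After event 2: A_seq=1141 A_ack=225 B_seq=225 B_ack=1078

1141 225 225 1078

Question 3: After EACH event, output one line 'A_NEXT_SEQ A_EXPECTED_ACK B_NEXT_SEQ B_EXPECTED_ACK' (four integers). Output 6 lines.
1000 225 225 1000
1078 225 225 1078
1141 225 225 1078
1227 225 225 1078
1227 225 225 1227
1227 299 299 1227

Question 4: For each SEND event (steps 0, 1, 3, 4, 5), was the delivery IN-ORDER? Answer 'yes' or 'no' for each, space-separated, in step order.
Answer: yes yes no yes yes

Derivation:
Step 0: SEND seq=200 -> in-order
Step 1: SEND seq=1000 -> in-order
Step 3: SEND seq=1141 -> out-of-order
Step 4: SEND seq=1078 -> in-order
Step 5: SEND seq=225 -> in-order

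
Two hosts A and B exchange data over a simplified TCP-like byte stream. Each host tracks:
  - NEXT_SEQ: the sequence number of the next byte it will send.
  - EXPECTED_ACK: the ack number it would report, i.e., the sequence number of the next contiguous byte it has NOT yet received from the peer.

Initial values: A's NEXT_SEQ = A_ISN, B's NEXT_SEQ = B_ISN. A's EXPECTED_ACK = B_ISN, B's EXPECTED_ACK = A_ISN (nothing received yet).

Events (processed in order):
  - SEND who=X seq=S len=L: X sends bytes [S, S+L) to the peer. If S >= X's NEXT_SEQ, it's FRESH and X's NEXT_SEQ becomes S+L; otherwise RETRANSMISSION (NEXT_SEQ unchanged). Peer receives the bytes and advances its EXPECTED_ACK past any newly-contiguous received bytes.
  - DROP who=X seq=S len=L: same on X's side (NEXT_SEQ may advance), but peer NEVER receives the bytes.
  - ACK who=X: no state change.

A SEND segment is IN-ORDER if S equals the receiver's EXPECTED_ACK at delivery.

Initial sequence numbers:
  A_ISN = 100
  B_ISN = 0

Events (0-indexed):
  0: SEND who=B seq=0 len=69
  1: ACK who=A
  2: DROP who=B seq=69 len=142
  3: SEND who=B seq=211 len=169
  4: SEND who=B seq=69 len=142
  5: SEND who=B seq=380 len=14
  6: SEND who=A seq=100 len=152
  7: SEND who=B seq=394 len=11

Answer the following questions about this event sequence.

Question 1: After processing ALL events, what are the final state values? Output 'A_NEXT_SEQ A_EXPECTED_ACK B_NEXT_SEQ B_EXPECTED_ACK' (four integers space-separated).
Answer: 252 405 405 252

Derivation:
After event 0: A_seq=100 A_ack=69 B_seq=69 B_ack=100
After event 1: A_seq=100 A_ack=69 B_seq=69 B_ack=100
After event 2: A_seq=100 A_ack=69 B_seq=211 B_ack=100
After event 3: A_seq=100 A_ack=69 B_seq=380 B_ack=100
After event 4: A_seq=100 A_ack=380 B_seq=380 B_ack=100
After event 5: A_seq=100 A_ack=394 B_seq=394 B_ack=100
After event 6: A_seq=252 A_ack=394 B_seq=394 B_ack=252
After event 7: A_seq=252 A_ack=405 B_seq=405 B_ack=252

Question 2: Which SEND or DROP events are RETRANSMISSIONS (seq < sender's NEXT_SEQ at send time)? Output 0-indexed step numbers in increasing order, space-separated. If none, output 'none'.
Answer: 4

Derivation:
Step 0: SEND seq=0 -> fresh
Step 2: DROP seq=69 -> fresh
Step 3: SEND seq=211 -> fresh
Step 4: SEND seq=69 -> retransmit
Step 5: SEND seq=380 -> fresh
Step 6: SEND seq=100 -> fresh
Step 7: SEND seq=394 -> fresh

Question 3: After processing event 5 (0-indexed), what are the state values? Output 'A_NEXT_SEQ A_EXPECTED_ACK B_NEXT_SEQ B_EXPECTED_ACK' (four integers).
After event 0: A_seq=100 A_ack=69 B_seq=69 B_ack=100
After event 1: A_seq=100 A_ack=69 B_seq=69 B_ack=100
After event 2: A_seq=100 A_ack=69 B_seq=211 B_ack=100
After event 3: A_seq=100 A_ack=69 B_seq=380 B_ack=100
After event 4: A_seq=100 A_ack=380 B_seq=380 B_ack=100
After event 5: A_seq=100 A_ack=394 B_seq=394 B_ack=100

100 394 394 100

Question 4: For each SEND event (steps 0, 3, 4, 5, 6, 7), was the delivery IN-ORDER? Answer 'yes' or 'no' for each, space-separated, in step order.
Step 0: SEND seq=0 -> in-order
Step 3: SEND seq=211 -> out-of-order
Step 4: SEND seq=69 -> in-order
Step 5: SEND seq=380 -> in-order
Step 6: SEND seq=100 -> in-order
Step 7: SEND seq=394 -> in-order

Answer: yes no yes yes yes yes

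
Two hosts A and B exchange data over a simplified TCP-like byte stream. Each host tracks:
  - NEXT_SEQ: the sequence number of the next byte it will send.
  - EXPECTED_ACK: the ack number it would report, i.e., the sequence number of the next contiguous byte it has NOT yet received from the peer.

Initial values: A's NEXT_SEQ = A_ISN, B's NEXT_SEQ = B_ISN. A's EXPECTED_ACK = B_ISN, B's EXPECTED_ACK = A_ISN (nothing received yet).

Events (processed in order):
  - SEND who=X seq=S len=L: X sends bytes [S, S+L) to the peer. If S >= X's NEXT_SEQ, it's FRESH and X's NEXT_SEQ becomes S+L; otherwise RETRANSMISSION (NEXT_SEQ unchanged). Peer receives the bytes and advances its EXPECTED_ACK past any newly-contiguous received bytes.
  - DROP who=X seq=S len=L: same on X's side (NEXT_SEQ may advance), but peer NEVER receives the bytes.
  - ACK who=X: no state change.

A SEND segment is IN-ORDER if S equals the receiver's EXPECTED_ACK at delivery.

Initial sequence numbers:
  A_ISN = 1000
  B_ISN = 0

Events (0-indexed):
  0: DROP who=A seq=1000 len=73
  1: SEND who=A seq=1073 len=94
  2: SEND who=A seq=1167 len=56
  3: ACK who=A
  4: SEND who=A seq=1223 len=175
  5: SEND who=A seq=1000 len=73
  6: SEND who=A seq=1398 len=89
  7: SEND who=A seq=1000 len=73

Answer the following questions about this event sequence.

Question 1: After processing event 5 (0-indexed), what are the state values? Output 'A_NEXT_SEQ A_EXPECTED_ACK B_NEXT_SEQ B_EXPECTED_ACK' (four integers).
After event 0: A_seq=1073 A_ack=0 B_seq=0 B_ack=1000
After event 1: A_seq=1167 A_ack=0 B_seq=0 B_ack=1000
After event 2: A_seq=1223 A_ack=0 B_seq=0 B_ack=1000
After event 3: A_seq=1223 A_ack=0 B_seq=0 B_ack=1000
After event 4: A_seq=1398 A_ack=0 B_seq=0 B_ack=1000
After event 5: A_seq=1398 A_ack=0 B_seq=0 B_ack=1398

1398 0 0 1398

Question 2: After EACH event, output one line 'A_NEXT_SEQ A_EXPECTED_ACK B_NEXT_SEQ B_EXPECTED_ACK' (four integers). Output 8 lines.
1073 0 0 1000
1167 0 0 1000
1223 0 0 1000
1223 0 0 1000
1398 0 0 1000
1398 0 0 1398
1487 0 0 1487
1487 0 0 1487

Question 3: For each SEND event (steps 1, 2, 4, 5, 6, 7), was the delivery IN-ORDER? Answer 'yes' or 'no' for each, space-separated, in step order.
Answer: no no no yes yes no

Derivation:
Step 1: SEND seq=1073 -> out-of-order
Step 2: SEND seq=1167 -> out-of-order
Step 4: SEND seq=1223 -> out-of-order
Step 5: SEND seq=1000 -> in-order
Step 6: SEND seq=1398 -> in-order
Step 7: SEND seq=1000 -> out-of-order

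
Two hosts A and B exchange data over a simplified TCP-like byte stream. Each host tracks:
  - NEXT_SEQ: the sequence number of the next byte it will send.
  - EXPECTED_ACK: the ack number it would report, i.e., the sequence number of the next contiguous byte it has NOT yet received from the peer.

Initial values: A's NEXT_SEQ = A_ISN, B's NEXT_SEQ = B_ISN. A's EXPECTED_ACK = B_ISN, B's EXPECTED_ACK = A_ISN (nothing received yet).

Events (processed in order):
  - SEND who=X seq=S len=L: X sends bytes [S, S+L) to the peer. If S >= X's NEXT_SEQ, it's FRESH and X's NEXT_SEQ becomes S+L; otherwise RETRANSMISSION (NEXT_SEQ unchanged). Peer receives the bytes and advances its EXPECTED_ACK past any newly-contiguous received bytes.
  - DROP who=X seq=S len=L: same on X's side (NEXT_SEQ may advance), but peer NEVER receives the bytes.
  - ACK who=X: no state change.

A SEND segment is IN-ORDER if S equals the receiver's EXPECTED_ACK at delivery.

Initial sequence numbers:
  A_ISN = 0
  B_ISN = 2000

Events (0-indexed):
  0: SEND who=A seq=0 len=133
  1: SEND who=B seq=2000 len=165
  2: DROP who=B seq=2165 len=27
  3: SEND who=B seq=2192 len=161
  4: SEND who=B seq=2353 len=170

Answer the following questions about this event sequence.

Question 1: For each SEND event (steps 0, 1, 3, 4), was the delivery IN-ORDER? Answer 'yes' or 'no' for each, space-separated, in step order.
Answer: yes yes no no

Derivation:
Step 0: SEND seq=0 -> in-order
Step 1: SEND seq=2000 -> in-order
Step 3: SEND seq=2192 -> out-of-order
Step 4: SEND seq=2353 -> out-of-order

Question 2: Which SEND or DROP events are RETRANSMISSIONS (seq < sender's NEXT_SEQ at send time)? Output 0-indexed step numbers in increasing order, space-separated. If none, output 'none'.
Answer: none

Derivation:
Step 0: SEND seq=0 -> fresh
Step 1: SEND seq=2000 -> fresh
Step 2: DROP seq=2165 -> fresh
Step 3: SEND seq=2192 -> fresh
Step 4: SEND seq=2353 -> fresh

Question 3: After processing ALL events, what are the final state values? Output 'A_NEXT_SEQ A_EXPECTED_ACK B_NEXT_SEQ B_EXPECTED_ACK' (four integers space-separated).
Answer: 133 2165 2523 133

Derivation:
After event 0: A_seq=133 A_ack=2000 B_seq=2000 B_ack=133
After event 1: A_seq=133 A_ack=2165 B_seq=2165 B_ack=133
After event 2: A_seq=133 A_ack=2165 B_seq=2192 B_ack=133
After event 3: A_seq=133 A_ack=2165 B_seq=2353 B_ack=133
After event 4: A_seq=133 A_ack=2165 B_seq=2523 B_ack=133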